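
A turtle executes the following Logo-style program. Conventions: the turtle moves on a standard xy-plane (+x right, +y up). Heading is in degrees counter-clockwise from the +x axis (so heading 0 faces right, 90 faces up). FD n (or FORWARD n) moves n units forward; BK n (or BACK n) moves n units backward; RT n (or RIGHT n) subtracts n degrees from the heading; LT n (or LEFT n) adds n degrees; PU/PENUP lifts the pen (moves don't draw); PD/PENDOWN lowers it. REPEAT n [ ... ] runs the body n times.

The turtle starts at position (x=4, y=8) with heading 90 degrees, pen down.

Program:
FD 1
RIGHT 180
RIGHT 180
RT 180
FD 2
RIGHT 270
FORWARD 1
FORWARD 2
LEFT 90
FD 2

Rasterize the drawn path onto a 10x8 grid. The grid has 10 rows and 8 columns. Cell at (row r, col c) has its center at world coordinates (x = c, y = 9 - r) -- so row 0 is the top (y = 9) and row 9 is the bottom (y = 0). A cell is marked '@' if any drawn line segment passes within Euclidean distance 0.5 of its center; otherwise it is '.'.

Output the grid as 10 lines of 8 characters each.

Segment 0: (4,8) -> (4,9)
Segment 1: (4,9) -> (4,7)
Segment 2: (4,7) -> (5,7)
Segment 3: (5,7) -> (7,7)
Segment 4: (7,7) -> (7,9)

Answer: ....@..@
....@..@
....@@@@
........
........
........
........
........
........
........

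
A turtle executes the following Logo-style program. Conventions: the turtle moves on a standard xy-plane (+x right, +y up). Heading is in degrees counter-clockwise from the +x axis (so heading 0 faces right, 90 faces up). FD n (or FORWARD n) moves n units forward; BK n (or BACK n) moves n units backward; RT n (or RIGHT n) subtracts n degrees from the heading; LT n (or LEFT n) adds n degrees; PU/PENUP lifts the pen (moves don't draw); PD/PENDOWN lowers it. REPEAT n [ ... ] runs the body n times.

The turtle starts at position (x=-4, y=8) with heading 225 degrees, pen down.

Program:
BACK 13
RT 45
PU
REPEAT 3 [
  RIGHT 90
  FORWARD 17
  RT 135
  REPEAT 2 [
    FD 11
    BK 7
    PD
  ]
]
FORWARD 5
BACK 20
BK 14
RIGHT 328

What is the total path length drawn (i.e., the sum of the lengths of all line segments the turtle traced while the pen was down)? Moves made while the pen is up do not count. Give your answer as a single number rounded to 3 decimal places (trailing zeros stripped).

Answer: 176

Derivation:
Executing turtle program step by step:
Start: pos=(-4,8), heading=225, pen down
BK 13: (-4,8) -> (5.192,17.192) [heading=225, draw]
RT 45: heading 225 -> 180
PU: pen up
REPEAT 3 [
  -- iteration 1/3 --
  RT 90: heading 180 -> 90
  FD 17: (5.192,17.192) -> (5.192,34.192) [heading=90, move]
  RT 135: heading 90 -> 315
  REPEAT 2 [
    -- iteration 1/2 --
    FD 11: (5.192,34.192) -> (12.971,26.414) [heading=315, move]
    BK 7: (12.971,26.414) -> (8.021,31.364) [heading=315, move]
    PD: pen down
    -- iteration 2/2 --
    FD 11: (8.021,31.364) -> (15.799,23.586) [heading=315, draw]
    BK 7: (15.799,23.586) -> (10.849,28.536) [heading=315, draw]
    PD: pen down
  ]
  -- iteration 2/3 --
  RT 90: heading 315 -> 225
  FD 17: (10.849,28.536) -> (-1.172,16.515) [heading=225, draw]
  RT 135: heading 225 -> 90
  REPEAT 2 [
    -- iteration 1/2 --
    FD 11: (-1.172,16.515) -> (-1.172,27.515) [heading=90, draw]
    BK 7: (-1.172,27.515) -> (-1.172,20.515) [heading=90, draw]
    PD: pen down
    -- iteration 2/2 --
    FD 11: (-1.172,20.515) -> (-1.172,31.515) [heading=90, draw]
    BK 7: (-1.172,31.515) -> (-1.172,24.515) [heading=90, draw]
    PD: pen down
  ]
  -- iteration 3/3 --
  RT 90: heading 90 -> 0
  FD 17: (-1.172,24.515) -> (15.828,24.515) [heading=0, draw]
  RT 135: heading 0 -> 225
  REPEAT 2 [
    -- iteration 1/2 --
    FD 11: (15.828,24.515) -> (8.05,16.737) [heading=225, draw]
    BK 7: (8.05,16.737) -> (13,21.686) [heading=225, draw]
    PD: pen down
    -- iteration 2/2 --
    FD 11: (13,21.686) -> (5.222,13.908) [heading=225, draw]
    BK 7: (5.222,13.908) -> (10.172,18.858) [heading=225, draw]
    PD: pen down
  ]
]
FD 5: (10.172,18.858) -> (6.636,15.322) [heading=225, draw]
BK 20: (6.636,15.322) -> (20.778,29.464) [heading=225, draw]
BK 14: (20.778,29.464) -> (30.678,39.364) [heading=225, draw]
RT 328: heading 225 -> 257
Final: pos=(30.678,39.364), heading=257, 16 segment(s) drawn

Segment lengths:
  seg 1: (-4,8) -> (5.192,17.192), length = 13
  seg 2: (8.021,31.364) -> (15.799,23.586), length = 11
  seg 3: (15.799,23.586) -> (10.849,28.536), length = 7
  seg 4: (10.849,28.536) -> (-1.172,16.515), length = 17
  seg 5: (-1.172,16.515) -> (-1.172,27.515), length = 11
  seg 6: (-1.172,27.515) -> (-1.172,20.515), length = 7
  seg 7: (-1.172,20.515) -> (-1.172,31.515), length = 11
  seg 8: (-1.172,31.515) -> (-1.172,24.515), length = 7
  seg 9: (-1.172,24.515) -> (15.828,24.515), length = 17
  seg 10: (15.828,24.515) -> (8.05,16.737), length = 11
  seg 11: (8.05,16.737) -> (13,21.686), length = 7
  seg 12: (13,21.686) -> (5.222,13.908), length = 11
  seg 13: (5.222,13.908) -> (10.172,18.858), length = 7
  seg 14: (10.172,18.858) -> (6.636,15.322), length = 5
  seg 15: (6.636,15.322) -> (20.778,29.464), length = 20
  seg 16: (20.778,29.464) -> (30.678,39.364), length = 14
Total = 176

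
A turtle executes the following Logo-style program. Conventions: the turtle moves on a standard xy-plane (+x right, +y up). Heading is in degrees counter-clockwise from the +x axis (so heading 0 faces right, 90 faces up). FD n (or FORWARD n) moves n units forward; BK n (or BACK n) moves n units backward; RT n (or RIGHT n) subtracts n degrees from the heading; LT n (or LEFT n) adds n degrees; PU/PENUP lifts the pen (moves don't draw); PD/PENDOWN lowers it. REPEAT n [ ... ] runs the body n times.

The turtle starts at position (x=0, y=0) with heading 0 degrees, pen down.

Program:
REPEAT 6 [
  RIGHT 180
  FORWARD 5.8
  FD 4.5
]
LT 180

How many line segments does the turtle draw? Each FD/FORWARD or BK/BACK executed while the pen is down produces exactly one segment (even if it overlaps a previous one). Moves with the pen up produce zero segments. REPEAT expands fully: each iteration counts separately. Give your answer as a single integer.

Executing turtle program step by step:
Start: pos=(0,0), heading=0, pen down
REPEAT 6 [
  -- iteration 1/6 --
  RT 180: heading 0 -> 180
  FD 5.8: (0,0) -> (-5.8,0) [heading=180, draw]
  FD 4.5: (-5.8,0) -> (-10.3,0) [heading=180, draw]
  -- iteration 2/6 --
  RT 180: heading 180 -> 0
  FD 5.8: (-10.3,0) -> (-4.5,0) [heading=0, draw]
  FD 4.5: (-4.5,0) -> (0,0) [heading=0, draw]
  -- iteration 3/6 --
  RT 180: heading 0 -> 180
  FD 5.8: (0,0) -> (-5.8,0) [heading=180, draw]
  FD 4.5: (-5.8,0) -> (-10.3,0) [heading=180, draw]
  -- iteration 4/6 --
  RT 180: heading 180 -> 0
  FD 5.8: (-10.3,0) -> (-4.5,0) [heading=0, draw]
  FD 4.5: (-4.5,0) -> (0,0) [heading=0, draw]
  -- iteration 5/6 --
  RT 180: heading 0 -> 180
  FD 5.8: (0,0) -> (-5.8,0) [heading=180, draw]
  FD 4.5: (-5.8,0) -> (-10.3,0) [heading=180, draw]
  -- iteration 6/6 --
  RT 180: heading 180 -> 0
  FD 5.8: (-10.3,0) -> (-4.5,0) [heading=0, draw]
  FD 4.5: (-4.5,0) -> (0,0) [heading=0, draw]
]
LT 180: heading 0 -> 180
Final: pos=(0,0), heading=180, 12 segment(s) drawn
Segments drawn: 12

Answer: 12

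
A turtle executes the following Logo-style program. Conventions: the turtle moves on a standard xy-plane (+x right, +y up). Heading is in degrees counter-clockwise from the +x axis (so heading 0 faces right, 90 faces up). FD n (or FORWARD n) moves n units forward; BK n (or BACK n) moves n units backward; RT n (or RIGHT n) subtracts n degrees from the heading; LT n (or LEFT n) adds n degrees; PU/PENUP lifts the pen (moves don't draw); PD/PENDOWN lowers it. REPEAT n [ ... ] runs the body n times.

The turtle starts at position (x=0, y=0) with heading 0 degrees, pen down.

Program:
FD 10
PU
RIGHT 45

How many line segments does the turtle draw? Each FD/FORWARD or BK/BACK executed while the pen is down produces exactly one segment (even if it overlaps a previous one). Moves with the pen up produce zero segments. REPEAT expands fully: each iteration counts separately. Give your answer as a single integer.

Executing turtle program step by step:
Start: pos=(0,0), heading=0, pen down
FD 10: (0,0) -> (10,0) [heading=0, draw]
PU: pen up
RT 45: heading 0 -> 315
Final: pos=(10,0), heading=315, 1 segment(s) drawn
Segments drawn: 1

Answer: 1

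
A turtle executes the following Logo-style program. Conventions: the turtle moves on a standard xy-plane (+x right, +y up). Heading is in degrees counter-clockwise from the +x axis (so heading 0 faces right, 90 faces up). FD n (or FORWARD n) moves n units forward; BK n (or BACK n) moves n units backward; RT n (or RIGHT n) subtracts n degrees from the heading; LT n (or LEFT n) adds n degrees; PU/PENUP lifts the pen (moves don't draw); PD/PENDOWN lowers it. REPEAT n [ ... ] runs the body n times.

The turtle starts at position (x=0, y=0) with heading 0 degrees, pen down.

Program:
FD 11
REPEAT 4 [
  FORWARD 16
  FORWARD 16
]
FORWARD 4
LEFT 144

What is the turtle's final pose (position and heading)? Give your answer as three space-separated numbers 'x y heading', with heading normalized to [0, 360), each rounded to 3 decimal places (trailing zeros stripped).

Executing turtle program step by step:
Start: pos=(0,0), heading=0, pen down
FD 11: (0,0) -> (11,0) [heading=0, draw]
REPEAT 4 [
  -- iteration 1/4 --
  FD 16: (11,0) -> (27,0) [heading=0, draw]
  FD 16: (27,0) -> (43,0) [heading=0, draw]
  -- iteration 2/4 --
  FD 16: (43,0) -> (59,0) [heading=0, draw]
  FD 16: (59,0) -> (75,0) [heading=0, draw]
  -- iteration 3/4 --
  FD 16: (75,0) -> (91,0) [heading=0, draw]
  FD 16: (91,0) -> (107,0) [heading=0, draw]
  -- iteration 4/4 --
  FD 16: (107,0) -> (123,0) [heading=0, draw]
  FD 16: (123,0) -> (139,0) [heading=0, draw]
]
FD 4: (139,0) -> (143,0) [heading=0, draw]
LT 144: heading 0 -> 144
Final: pos=(143,0), heading=144, 10 segment(s) drawn

Answer: 143 0 144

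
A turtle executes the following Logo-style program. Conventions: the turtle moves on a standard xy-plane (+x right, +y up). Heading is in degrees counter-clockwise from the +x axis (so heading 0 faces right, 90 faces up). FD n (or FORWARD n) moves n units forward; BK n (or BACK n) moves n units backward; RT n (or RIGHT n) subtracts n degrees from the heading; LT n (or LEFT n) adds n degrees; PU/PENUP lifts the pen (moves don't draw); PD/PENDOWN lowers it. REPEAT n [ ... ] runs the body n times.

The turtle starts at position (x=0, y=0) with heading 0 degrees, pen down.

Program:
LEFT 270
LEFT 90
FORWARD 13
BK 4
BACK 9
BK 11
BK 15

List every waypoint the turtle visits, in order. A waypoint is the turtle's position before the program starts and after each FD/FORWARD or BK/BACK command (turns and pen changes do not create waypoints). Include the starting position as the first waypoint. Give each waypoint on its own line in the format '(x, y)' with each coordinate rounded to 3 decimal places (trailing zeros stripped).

Executing turtle program step by step:
Start: pos=(0,0), heading=0, pen down
LT 270: heading 0 -> 270
LT 90: heading 270 -> 0
FD 13: (0,0) -> (13,0) [heading=0, draw]
BK 4: (13,0) -> (9,0) [heading=0, draw]
BK 9: (9,0) -> (0,0) [heading=0, draw]
BK 11: (0,0) -> (-11,0) [heading=0, draw]
BK 15: (-11,0) -> (-26,0) [heading=0, draw]
Final: pos=(-26,0), heading=0, 5 segment(s) drawn
Waypoints (6 total):
(0, 0)
(13, 0)
(9, 0)
(0, 0)
(-11, 0)
(-26, 0)

Answer: (0, 0)
(13, 0)
(9, 0)
(0, 0)
(-11, 0)
(-26, 0)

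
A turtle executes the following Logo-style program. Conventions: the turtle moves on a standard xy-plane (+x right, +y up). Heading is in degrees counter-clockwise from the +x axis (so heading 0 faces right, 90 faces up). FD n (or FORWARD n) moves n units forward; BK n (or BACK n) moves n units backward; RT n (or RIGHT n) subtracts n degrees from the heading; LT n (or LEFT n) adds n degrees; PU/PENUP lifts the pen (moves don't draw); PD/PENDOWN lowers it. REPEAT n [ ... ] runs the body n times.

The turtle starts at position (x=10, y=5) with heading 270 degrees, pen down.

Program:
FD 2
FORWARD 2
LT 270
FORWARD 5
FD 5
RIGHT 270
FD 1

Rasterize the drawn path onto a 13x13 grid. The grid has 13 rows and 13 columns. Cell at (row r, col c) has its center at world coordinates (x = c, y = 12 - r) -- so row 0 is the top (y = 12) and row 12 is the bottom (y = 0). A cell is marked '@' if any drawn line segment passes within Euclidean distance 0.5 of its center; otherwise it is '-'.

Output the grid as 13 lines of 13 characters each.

Segment 0: (10,5) -> (10,3)
Segment 1: (10,3) -> (10,1)
Segment 2: (10,1) -> (5,1)
Segment 3: (5,1) -> (0,1)
Segment 4: (0,1) -> (-0,0)

Answer: -------------
-------------
-------------
-------------
-------------
-------------
-------------
----------@--
----------@--
----------@--
----------@--
@@@@@@@@@@@--
@------------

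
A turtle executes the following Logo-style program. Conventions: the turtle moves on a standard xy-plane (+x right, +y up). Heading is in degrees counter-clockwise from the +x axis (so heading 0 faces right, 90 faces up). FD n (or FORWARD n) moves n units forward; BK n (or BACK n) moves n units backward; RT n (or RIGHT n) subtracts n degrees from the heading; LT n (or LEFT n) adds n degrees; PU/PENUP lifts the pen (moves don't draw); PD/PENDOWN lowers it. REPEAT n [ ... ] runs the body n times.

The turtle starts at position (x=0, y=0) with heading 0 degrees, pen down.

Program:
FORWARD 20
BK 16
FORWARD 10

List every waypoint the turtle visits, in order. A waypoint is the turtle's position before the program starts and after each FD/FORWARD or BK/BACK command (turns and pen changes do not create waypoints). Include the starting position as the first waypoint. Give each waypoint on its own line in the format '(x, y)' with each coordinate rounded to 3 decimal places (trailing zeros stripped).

Answer: (0, 0)
(20, 0)
(4, 0)
(14, 0)

Derivation:
Executing turtle program step by step:
Start: pos=(0,0), heading=0, pen down
FD 20: (0,0) -> (20,0) [heading=0, draw]
BK 16: (20,0) -> (4,0) [heading=0, draw]
FD 10: (4,0) -> (14,0) [heading=0, draw]
Final: pos=(14,0), heading=0, 3 segment(s) drawn
Waypoints (4 total):
(0, 0)
(20, 0)
(4, 0)
(14, 0)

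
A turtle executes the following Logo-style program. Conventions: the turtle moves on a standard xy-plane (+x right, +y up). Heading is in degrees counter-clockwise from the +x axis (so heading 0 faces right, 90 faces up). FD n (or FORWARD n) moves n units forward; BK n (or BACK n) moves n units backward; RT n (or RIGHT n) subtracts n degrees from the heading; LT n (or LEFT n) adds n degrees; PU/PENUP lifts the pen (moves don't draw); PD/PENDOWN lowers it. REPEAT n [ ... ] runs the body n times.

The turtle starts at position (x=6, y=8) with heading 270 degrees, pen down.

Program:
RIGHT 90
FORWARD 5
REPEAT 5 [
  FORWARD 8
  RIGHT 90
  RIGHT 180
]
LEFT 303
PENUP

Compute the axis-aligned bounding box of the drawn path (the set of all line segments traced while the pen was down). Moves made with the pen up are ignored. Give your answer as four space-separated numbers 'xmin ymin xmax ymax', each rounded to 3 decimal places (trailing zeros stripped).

Answer: -7 0 6 8

Derivation:
Executing turtle program step by step:
Start: pos=(6,8), heading=270, pen down
RT 90: heading 270 -> 180
FD 5: (6,8) -> (1,8) [heading=180, draw]
REPEAT 5 [
  -- iteration 1/5 --
  FD 8: (1,8) -> (-7,8) [heading=180, draw]
  RT 90: heading 180 -> 90
  RT 180: heading 90 -> 270
  -- iteration 2/5 --
  FD 8: (-7,8) -> (-7,0) [heading=270, draw]
  RT 90: heading 270 -> 180
  RT 180: heading 180 -> 0
  -- iteration 3/5 --
  FD 8: (-7,0) -> (1,0) [heading=0, draw]
  RT 90: heading 0 -> 270
  RT 180: heading 270 -> 90
  -- iteration 4/5 --
  FD 8: (1,0) -> (1,8) [heading=90, draw]
  RT 90: heading 90 -> 0
  RT 180: heading 0 -> 180
  -- iteration 5/5 --
  FD 8: (1,8) -> (-7,8) [heading=180, draw]
  RT 90: heading 180 -> 90
  RT 180: heading 90 -> 270
]
LT 303: heading 270 -> 213
PU: pen up
Final: pos=(-7,8), heading=213, 6 segment(s) drawn

Segment endpoints: x in {-7, -7, -7, 1, 1, 1, 6}, y in {0, 0, 8, 8, 8, 8}
xmin=-7, ymin=0, xmax=6, ymax=8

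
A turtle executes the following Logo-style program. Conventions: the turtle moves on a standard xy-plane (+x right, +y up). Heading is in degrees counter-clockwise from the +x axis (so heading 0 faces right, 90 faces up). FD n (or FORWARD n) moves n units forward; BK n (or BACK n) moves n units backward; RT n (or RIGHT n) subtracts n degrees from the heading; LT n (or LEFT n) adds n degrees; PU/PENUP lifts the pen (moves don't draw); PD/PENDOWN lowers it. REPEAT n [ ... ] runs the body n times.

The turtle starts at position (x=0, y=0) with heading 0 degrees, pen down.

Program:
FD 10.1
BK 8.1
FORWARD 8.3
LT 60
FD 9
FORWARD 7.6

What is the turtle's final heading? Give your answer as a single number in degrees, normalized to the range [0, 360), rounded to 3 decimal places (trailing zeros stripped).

Executing turtle program step by step:
Start: pos=(0,0), heading=0, pen down
FD 10.1: (0,0) -> (10.1,0) [heading=0, draw]
BK 8.1: (10.1,0) -> (2,0) [heading=0, draw]
FD 8.3: (2,0) -> (10.3,0) [heading=0, draw]
LT 60: heading 0 -> 60
FD 9: (10.3,0) -> (14.8,7.794) [heading=60, draw]
FD 7.6: (14.8,7.794) -> (18.6,14.376) [heading=60, draw]
Final: pos=(18.6,14.376), heading=60, 5 segment(s) drawn

Answer: 60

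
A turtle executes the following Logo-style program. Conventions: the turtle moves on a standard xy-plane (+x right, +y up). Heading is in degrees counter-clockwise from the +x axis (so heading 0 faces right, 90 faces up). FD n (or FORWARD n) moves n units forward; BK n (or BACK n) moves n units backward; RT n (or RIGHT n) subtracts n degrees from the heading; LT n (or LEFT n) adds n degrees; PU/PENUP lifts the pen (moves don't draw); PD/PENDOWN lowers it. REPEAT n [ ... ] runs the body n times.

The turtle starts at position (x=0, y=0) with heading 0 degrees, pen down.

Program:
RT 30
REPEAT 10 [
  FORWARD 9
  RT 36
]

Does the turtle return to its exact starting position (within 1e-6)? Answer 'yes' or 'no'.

Executing turtle program step by step:
Start: pos=(0,0), heading=0, pen down
RT 30: heading 0 -> 330
REPEAT 10 [
  -- iteration 1/10 --
  FD 9: (0,0) -> (7.794,-4.5) [heading=330, draw]
  RT 36: heading 330 -> 294
  -- iteration 2/10 --
  FD 9: (7.794,-4.5) -> (11.455,-12.722) [heading=294, draw]
  RT 36: heading 294 -> 258
  -- iteration 3/10 --
  FD 9: (11.455,-12.722) -> (9.584,-21.525) [heading=258, draw]
  RT 36: heading 258 -> 222
  -- iteration 4/10 --
  FD 9: (9.584,-21.525) -> (2.895,-27.547) [heading=222, draw]
  RT 36: heading 222 -> 186
  -- iteration 5/10 --
  FD 9: (2.895,-27.547) -> (-6.055,-28.488) [heading=186, draw]
  RT 36: heading 186 -> 150
  -- iteration 6/10 --
  FD 9: (-6.055,-28.488) -> (-13.85,-23.988) [heading=150, draw]
  RT 36: heading 150 -> 114
  -- iteration 7/10 --
  FD 9: (-13.85,-23.988) -> (-17.51,-15.766) [heading=114, draw]
  RT 36: heading 114 -> 78
  -- iteration 8/10 --
  FD 9: (-17.51,-15.766) -> (-15.639,-6.963) [heading=78, draw]
  RT 36: heading 78 -> 42
  -- iteration 9/10 --
  FD 9: (-15.639,-6.963) -> (-8.951,-0.941) [heading=42, draw]
  RT 36: heading 42 -> 6
  -- iteration 10/10 --
  FD 9: (-8.951,-0.941) -> (0,0) [heading=6, draw]
  RT 36: heading 6 -> 330
]
Final: pos=(0,0), heading=330, 10 segment(s) drawn

Start position: (0, 0)
Final position: (0, 0)
Distance = 0; < 1e-6 -> CLOSED

Answer: yes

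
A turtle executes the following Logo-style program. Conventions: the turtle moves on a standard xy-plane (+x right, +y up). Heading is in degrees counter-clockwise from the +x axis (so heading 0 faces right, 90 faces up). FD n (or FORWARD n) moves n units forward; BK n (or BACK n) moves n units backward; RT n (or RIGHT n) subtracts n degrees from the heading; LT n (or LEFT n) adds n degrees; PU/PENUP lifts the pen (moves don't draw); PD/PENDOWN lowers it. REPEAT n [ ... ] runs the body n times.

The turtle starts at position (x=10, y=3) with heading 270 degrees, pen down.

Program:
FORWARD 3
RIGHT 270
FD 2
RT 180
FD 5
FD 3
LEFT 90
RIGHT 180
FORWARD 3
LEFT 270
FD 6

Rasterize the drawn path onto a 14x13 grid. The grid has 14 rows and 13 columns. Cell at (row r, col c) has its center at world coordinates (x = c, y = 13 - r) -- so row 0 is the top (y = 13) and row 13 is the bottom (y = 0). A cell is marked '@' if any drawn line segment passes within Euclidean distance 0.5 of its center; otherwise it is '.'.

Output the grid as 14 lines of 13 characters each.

Segment 0: (10,3) -> (10,0)
Segment 1: (10,0) -> (12,0)
Segment 2: (12,0) -> (7,-0)
Segment 3: (7,-0) -> (4,-0)
Segment 4: (4,-0) -> (4,3)
Segment 5: (4,3) -> (10,3)

Answer: .............
.............
.............
.............
.............
.............
.............
.............
.............
.............
....@@@@@@@..
....@.....@..
....@.....@..
....@@@@@@@@@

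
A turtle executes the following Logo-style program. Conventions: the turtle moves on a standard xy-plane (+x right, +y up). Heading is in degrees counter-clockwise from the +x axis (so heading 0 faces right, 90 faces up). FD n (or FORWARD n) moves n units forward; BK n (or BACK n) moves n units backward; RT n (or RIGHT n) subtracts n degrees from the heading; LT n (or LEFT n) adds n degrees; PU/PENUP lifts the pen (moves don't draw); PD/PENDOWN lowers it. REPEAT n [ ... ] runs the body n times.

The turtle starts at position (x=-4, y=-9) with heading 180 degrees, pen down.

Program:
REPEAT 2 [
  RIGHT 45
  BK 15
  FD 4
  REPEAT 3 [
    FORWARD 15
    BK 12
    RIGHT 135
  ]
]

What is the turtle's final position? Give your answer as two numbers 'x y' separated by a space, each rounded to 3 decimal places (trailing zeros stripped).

Executing turtle program step by step:
Start: pos=(-4,-9), heading=180, pen down
REPEAT 2 [
  -- iteration 1/2 --
  RT 45: heading 180 -> 135
  BK 15: (-4,-9) -> (6.607,-19.607) [heading=135, draw]
  FD 4: (6.607,-19.607) -> (3.778,-16.778) [heading=135, draw]
  REPEAT 3 [
    -- iteration 1/3 --
    FD 15: (3.778,-16.778) -> (-6.828,-6.172) [heading=135, draw]
    BK 12: (-6.828,-6.172) -> (1.657,-14.657) [heading=135, draw]
    RT 135: heading 135 -> 0
    -- iteration 2/3 --
    FD 15: (1.657,-14.657) -> (16.657,-14.657) [heading=0, draw]
    BK 12: (16.657,-14.657) -> (4.657,-14.657) [heading=0, draw]
    RT 135: heading 0 -> 225
    -- iteration 3/3 --
    FD 15: (4.657,-14.657) -> (-5.95,-25.263) [heading=225, draw]
    BK 12: (-5.95,-25.263) -> (2.536,-16.778) [heading=225, draw]
    RT 135: heading 225 -> 90
  ]
  -- iteration 2/2 --
  RT 45: heading 90 -> 45
  BK 15: (2.536,-16.778) -> (-8.071,-27.385) [heading=45, draw]
  FD 4: (-8.071,-27.385) -> (-5.243,-24.556) [heading=45, draw]
  REPEAT 3 [
    -- iteration 1/3 --
    FD 15: (-5.243,-24.556) -> (5.364,-13.95) [heading=45, draw]
    BK 12: (5.364,-13.95) -> (-3.121,-22.435) [heading=45, draw]
    RT 135: heading 45 -> 270
    -- iteration 2/3 --
    FD 15: (-3.121,-22.435) -> (-3.121,-37.435) [heading=270, draw]
    BK 12: (-3.121,-37.435) -> (-3.121,-25.435) [heading=270, draw]
    RT 135: heading 270 -> 135
    -- iteration 3/3 --
    FD 15: (-3.121,-25.435) -> (-13.728,-14.828) [heading=135, draw]
    BK 12: (-13.728,-14.828) -> (-5.243,-23.314) [heading=135, draw]
    RT 135: heading 135 -> 0
  ]
]
Final: pos=(-5.243,-23.314), heading=0, 16 segment(s) drawn

Answer: -5.243 -23.314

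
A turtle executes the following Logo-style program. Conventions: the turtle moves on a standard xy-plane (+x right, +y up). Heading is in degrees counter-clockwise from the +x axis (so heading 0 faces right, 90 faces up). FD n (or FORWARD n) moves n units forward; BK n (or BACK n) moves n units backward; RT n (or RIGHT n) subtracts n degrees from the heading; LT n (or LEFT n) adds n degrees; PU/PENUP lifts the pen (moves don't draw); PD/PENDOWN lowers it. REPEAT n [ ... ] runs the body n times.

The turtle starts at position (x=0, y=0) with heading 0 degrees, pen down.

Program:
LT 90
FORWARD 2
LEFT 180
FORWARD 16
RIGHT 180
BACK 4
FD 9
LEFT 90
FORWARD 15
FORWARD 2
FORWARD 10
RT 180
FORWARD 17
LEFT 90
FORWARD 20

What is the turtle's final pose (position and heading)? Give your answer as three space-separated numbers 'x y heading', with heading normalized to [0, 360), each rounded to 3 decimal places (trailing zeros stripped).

Executing turtle program step by step:
Start: pos=(0,0), heading=0, pen down
LT 90: heading 0 -> 90
FD 2: (0,0) -> (0,2) [heading=90, draw]
LT 180: heading 90 -> 270
FD 16: (0,2) -> (0,-14) [heading=270, draw]
RT 180: heading 270 -> 90
BK 4: (0,-14) -> (0,-18) [heading=90, draw]
FD 9: (0,-18) -> (0,-9) [heading=90, draw]
LT 90: heading 90 -> 180
FD 15: (0,-9) -> (-15,-9) [heading=180, draw]
FD 2: (-15,-9) -> (-17,-9) [heading=180, draw]
FD 10: (-17,-9) -> (-27,-9) [heading=180, draw]
RT 180: heading 180 -> 0
FD 17: (-27,-9) -> (-10,-9) [heading=0, draw]
LT 90: heading 0 -> 90
FD 20: (-10,-9) -> (-10,11) [heading=90, draw]
Final: pos=(-10,11), heading=90, 9 segment(s) drawn

Answer: -10 11 90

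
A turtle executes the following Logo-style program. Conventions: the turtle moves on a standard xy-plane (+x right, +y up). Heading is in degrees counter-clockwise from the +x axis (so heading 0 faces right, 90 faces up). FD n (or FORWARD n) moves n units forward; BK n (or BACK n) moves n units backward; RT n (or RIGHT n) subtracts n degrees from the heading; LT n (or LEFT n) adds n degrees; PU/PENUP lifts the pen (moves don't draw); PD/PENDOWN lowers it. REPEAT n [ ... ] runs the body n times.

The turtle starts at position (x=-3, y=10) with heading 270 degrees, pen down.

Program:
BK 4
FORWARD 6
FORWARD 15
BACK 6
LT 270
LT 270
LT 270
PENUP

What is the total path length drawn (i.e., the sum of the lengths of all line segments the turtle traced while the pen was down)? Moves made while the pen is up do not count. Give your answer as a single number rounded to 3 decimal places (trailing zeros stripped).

Executing turtle program step by step:
Start: pos=(-3,10), heading=270, pen down
BK 4: (-3,10) -> (-3,14) [heading=270, draw]
FD 6: (-3,14) -> (-3,8) [heading=270, draw]
FD 15: (-3,8) -> (-3,-7) [heading=270, draw]
BK 6: (-3,-7) -> (-3,-1) [heading=270, draw]
LT 270: heading 270 -> 180
LT 270: heading 180 -> 90
LT 270: heading 90 -> 0
PU: pen up
Final: pos=(-3,-1), heading=0, 4 segment(s) drawn

Segment lengths:
  seg 1: (-3,10) -> (-3,14), length = 4
  seg 2: (-3,14) -> (-3,8), length = 6
  seg 3: (-3,8) -> (-3,-7), length = 15
  seg 4: (-3,-7) -> (-3,-1), length = 6
Total = 31

Answer: 31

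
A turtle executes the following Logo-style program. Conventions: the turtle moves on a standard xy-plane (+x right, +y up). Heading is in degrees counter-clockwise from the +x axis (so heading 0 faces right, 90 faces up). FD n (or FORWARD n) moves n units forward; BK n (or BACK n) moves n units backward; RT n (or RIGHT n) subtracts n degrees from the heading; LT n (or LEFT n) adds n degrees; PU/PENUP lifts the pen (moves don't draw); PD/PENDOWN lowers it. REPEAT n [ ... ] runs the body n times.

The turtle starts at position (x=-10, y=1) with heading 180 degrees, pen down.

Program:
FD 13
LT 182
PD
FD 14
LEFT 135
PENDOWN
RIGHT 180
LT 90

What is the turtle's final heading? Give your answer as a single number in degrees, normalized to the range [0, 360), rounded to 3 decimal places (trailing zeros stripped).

Executing turtle program step by step:
Start: pos=(-10,1), heading=180, pen down
FD 13: (-10,1) -> (-23,1) [heading=180, draw]
LT 182: heading 180 -> 2
PD: pen down
FD 14: (-23,1) -> (-9.009,1.489) [heading=2, draw]
LT 135: heading 2 -> 137
PD: pen down
RT 180: heading 137 -> 317
LT 90: heading 317 -> 47
Final: pos=(-9.009,1.489), heading=47, 2 segment(s) drawn

Answer: 47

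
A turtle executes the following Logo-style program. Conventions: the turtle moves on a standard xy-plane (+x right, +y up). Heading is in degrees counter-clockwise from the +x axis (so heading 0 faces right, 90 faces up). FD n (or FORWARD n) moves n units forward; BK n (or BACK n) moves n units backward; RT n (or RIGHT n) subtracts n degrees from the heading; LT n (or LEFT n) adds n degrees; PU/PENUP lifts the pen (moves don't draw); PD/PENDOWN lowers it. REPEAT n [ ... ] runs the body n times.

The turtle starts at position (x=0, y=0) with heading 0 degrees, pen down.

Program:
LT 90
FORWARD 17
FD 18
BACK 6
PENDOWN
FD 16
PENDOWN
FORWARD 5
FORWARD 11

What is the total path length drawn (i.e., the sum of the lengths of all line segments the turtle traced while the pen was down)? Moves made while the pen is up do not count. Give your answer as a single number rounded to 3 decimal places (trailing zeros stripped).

Answer: 73

Derivation:
Executing turtle program step by step:
Start: pos=(0,0), heading=0, pen down
LT 90: heading 0 -> 90
FD 17: (0,0) -> (0,17) [heading=90, draw]
FD 18: (0,17) -> (0,35) [heading=90, draw]
BK 6: (0,35) -> (0,29) [heading=90, draw]
PD: pen down
FD 16: (0,29) -> (0,45) [heading=90, draw]
PD: pen down
FD 5: (0,45) -> (0,50) [heading=90, draw]
FD 11: (0,50) -> (0,61) [heading=90, draw]
Final: pos=(0,61), heading=90, 6 segment(s) drawn

Segment lengths:
  seg 1: (0,0) -> (0,17), length = 17
  seg 2: (0,17) -> (0,35), length = 18
  seg 3: (0,35) -> (0,29), length = 6
  seg 4: (0,29) -> (0,45), length = 16
  seg 5: (0,45) -> (0,50), length = 5
  seg 6: (0,50) -> (0,61), length = 11
Total = 73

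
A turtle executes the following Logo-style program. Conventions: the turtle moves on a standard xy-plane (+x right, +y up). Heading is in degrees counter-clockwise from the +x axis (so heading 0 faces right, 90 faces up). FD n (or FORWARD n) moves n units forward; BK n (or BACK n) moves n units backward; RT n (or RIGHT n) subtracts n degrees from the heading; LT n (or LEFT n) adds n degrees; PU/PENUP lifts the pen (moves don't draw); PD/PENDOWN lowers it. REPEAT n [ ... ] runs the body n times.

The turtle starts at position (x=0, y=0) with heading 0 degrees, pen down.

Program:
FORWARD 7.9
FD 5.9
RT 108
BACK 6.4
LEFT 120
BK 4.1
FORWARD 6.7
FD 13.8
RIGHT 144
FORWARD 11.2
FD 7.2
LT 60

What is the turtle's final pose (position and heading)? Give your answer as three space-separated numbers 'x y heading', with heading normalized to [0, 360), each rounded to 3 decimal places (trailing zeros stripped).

Answer: 19.507 -4.177 288

Derivation:
Executing turtle program step by step:
Start: pos=(0,0), heading=0, pen down
FD 7.9: (0,0) -> (7.9,0) [heading=0, draw]
FD 5.9: (7.9,0) -> (13.8,0) [heading=0, draw]
RT 108: heading 0 -> 252
BK 6.4: (13.8,0) -> (15.778,6.087) [heading=252, draw]
LT 120: heading 252 -> 12
BK 4.1: (15.778,6.087) -> (11.767,5.234) [heading=12, draw]
FD 6.7: (11.767,5.234) -> (18.321,6.627) [heading=12, draw]
FD 13.8: (18.321,6.627) -> (31.819,9.497) [heading=12, draw]
RT 144: heading 12 -> 228
FD 11.2: (31.819,9.497) -> (24.325,1.173) [heading=228, draw]
FD 7.2: (24.325,1.173) -> (19.507,-4.177) [heading=228, draw]
LT 60: heading 228 -> 288
Final: pos=(19.507,-4.177), heading=288, 8 segment(s) drawn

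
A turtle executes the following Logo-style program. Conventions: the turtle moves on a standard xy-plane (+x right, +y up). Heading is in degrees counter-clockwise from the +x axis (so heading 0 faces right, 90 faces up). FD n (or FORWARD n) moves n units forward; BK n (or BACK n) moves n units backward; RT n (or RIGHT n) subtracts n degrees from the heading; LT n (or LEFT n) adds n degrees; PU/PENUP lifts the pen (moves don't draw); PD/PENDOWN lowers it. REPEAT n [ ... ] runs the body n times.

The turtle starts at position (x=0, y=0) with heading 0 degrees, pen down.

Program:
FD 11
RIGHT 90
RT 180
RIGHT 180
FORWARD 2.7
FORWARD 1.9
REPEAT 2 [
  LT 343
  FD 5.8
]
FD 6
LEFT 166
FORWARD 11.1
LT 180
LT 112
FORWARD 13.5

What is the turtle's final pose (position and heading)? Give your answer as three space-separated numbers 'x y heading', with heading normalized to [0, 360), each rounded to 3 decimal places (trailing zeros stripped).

Answer: 23.088 -18.42 334

Derivation:
Executing turtle program step by step:
Start: pos=(0,0), heading=0, pen down
FD 11: (0,0) -> (11,0) [heading=0, draw]
RT 90: heading 0 -> 270
RT 180: heading 270 -> 90
RT 180: heading 90 -> 270
FD 2.7: (11,0) -> (11,-2.7) [heading=270, draw]
FD 1.9: (11,-2.7) -> (11,-4.6) [heading=270, draw]
REPEAT 2 [
  -- iteration 1/2 --
  LT 343: heading 270 -> 253
  FD 5.8: (11,-4.6) -> (9.304,-10.147) [heading=253, draw]
  -- iteration 2/2 --
  LT 343: heading 253 -> 236
  FD 5.8: (9.304,-10.147) -> (6.061,-14.955) [heading=236, draw]
]
FD 6: (6.061,-14.955) -> (2.706,-19.929) [heading=236, draw]
LT 166: heading 236 -> 42
FD 11.1: (2.706,-19.929) -> (10.955,-12.502) [heading=42, draw]
LT 180: heading 42 -> 222
LT 112: heading 222 -> 334
FD 13.5: (10.955,-12.502) -> (23.088,-18.42) [heading=334, draw]
Final: pos=(23.088,-18.42), heading=334, 8 segment(s) drawn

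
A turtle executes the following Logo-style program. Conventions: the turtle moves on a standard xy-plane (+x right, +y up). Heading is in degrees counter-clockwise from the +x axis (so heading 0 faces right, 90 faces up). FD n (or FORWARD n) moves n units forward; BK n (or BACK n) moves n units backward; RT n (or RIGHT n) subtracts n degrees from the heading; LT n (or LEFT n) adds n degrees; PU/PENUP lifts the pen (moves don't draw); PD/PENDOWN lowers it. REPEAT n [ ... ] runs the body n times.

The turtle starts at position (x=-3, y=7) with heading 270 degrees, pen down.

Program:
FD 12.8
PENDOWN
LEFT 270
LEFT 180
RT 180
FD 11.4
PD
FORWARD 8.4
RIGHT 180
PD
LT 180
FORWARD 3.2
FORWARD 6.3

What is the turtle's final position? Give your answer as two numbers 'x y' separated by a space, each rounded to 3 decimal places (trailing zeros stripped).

Answer: -32.3 -5.8

Derivation:
Executing turtle program step by step:
Start: pos=(-3,7), heading=270, pen down
FD 12.8: (-3,7) -> (-3,-5.8) [heading=270, draw]
PD: pen down
LT 270: heading 270 -> 180
LT 180: heading 180 -> 0
RT 180: heading 0 -> 180
FD 11.4: (-3,-5.8) -> (-14.4,-5.8) [heading=180, draw]
PD: pen down
FD 8.4: (-14.4,-5.8) -> (-22.8,-5.8) [heading=180, draw]
RT 180: heading 180 -> 0
PD: pen down
LT 180: heading 0 -> 180
FD 3.2: (-22.8,-5.8) -> (-26,-5.8) [heading=180, draw]
FD 6.3: (-26,-5.8) -> (-32.3,-5.8) [heading=180, draw]
Final: pos=(-32.3,-5.8), heading=180, 5 segment(s) drawn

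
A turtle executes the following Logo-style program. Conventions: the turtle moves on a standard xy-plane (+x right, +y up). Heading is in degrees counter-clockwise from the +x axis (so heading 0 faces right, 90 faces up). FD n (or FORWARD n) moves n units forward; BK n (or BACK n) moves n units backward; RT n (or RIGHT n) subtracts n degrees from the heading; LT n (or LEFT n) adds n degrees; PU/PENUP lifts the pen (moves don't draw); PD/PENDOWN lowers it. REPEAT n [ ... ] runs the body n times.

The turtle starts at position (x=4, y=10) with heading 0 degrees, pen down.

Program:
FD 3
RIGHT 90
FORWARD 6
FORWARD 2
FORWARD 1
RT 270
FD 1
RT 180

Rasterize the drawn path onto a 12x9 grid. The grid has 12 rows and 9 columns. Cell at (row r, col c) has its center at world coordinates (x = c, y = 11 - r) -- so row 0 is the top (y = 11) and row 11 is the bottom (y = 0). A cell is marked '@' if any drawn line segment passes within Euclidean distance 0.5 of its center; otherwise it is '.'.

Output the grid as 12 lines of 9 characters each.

Answer: .........
....@@@@.
.......@.
.......@.
.......@.
.......@.
.......@.
.......@.
.......@.
.......@.
.......@@
.........

Derivation:
Segment 0: (4,10) -> (7,10)
Segment 1: (7,10) -> (7,4)
Segment 2: (7,4) -> (7,2)
Segment 3: (7,2) -> (7,1)
Segment 4: (7,1) -> (8,1)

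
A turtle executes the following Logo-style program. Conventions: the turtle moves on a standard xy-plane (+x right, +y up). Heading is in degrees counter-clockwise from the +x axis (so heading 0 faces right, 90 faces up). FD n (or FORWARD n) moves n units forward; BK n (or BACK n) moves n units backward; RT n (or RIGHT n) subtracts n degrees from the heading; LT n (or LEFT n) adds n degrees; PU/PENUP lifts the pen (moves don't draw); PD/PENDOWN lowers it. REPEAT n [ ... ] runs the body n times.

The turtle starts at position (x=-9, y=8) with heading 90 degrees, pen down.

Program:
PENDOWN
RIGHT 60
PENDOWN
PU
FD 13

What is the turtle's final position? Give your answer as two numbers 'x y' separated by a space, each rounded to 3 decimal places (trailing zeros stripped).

Answer: 2.258 14.5

Derivation:
Executing turtle program step by step:
Start: pos=(-9,8), heading=90, pen down
PD: pen down
RT 60: heading 90 -> 30
PD: pen down
PU: pen up
FD 13: (-9,8) -> (2.258,14.5) [heading=30, move]
Final: pos=(2.258,14.5), heading=30, 0 segment(s) drawn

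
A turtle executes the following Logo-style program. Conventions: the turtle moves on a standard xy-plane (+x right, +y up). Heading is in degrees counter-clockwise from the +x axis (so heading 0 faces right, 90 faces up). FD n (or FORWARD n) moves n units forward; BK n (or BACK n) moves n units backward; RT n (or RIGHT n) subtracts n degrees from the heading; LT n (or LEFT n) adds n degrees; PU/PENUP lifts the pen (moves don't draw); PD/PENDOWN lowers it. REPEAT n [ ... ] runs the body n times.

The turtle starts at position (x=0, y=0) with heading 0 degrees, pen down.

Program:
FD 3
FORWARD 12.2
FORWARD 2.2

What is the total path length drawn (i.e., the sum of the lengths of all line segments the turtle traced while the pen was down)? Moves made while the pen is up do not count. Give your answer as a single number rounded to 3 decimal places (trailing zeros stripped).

Answer: 17.4

Derivation:
Executing turtle program step by step:
Start: pos=(0,0), heading=0, pen down
FD 3: (0,0) -> (3,0) [heading=0, draw]
FD 12.2: (3,0) -> (15.2,0) [heading=0, draw]
FD 2.2: (15.2,0) -> (17.4,0) [heading=0, draw]
Final: pos=(17.4,0), heading=0, 3 segment(s) drawn

Segment lengths:
  seg 1: (0,0) -> (3,0), length = 3
  seg 2: (3,0) -> (15.2,0), length = 12.2
  seg 3: (15.2,0) -> (17.4,0), length = 2.2
Total = 17.4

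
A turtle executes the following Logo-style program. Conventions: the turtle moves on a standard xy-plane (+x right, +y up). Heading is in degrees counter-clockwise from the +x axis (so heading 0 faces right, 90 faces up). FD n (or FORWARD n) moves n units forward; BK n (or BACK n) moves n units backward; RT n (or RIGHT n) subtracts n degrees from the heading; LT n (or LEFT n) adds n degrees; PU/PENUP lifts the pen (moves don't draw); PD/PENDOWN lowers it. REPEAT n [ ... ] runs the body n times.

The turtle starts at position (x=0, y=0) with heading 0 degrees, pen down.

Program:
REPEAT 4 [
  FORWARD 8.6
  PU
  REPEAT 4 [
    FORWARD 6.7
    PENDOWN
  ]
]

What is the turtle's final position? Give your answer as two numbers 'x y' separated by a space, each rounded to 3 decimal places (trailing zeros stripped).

Answer: 141.6 0

Derivation:
Executing turtle program step by step:
Start: pos=(0,0), heading=0, pen down
REPEAT 4 [
  -- iteration 1/4 --
  FD 8.6: (0,0) -> (8.6,0) [heading=0, draw]
  PU: pen up
  REPEAT 4 [
    -- iteration 1/4 --
    FD 6.7: (8.6,0) -> (15.3,0) [heading=0, move]
    PD: pen down
    -- iteration 2/4 --
    FD 6.7: (15.3,0) -> (22,0) [heading=0, draw]
    PD: pen down
    -- iteration 3/4 --
    FD 6.7: (22,0) -> (28.7,0) [heading=0, draw]
    PD: pen down
    -- iteration 4/4 --
    FD 6.7: (28.7,0) -> (35.4,0) [heading=0, draw]
    PD: pen down
  ]
  -- iteration 2/4 --
  FD 8.6: (35.4,0) -> (44,0) [heading=0, draw]
  PU: pen up
  REPEAT 4 [
    -- iteration 1/4 --
    FD 6.7: (44,0) -> (50.7,0) [heading=0, move]
    PD: pen down
    -- iteration 2/4 --
    FD 6.7: (50.7,0) -> (57.4,0) [heading=0, draw]
    PD: pen down
    -- iteration 3/4 --
    FD 6.7: (57.4,0) -> (64.1,0) [heading=0, draw]
    PD: pen down
    -- iteration 4/4 --
    FD 6.7: (64.1,0) -> (70.8,0) [heading=0, draw]
    PD: pen down
  ]
  -- iteration 3/4 --
  FD 8.6: (70.8,0) -> (79.4,0) [heading=0, draw]
  PU: pen up
  REPEAT 4 [
    -- iteration 1/4 --
    FD 6.7: (79.4,0) -> (86.1,0) [heading=0, move]
    PD: pen down
    -- iteration 2/4 --
    FD 6.7: (86.1,0) -> (92.8,0) [heading=0, draw]
    PD: pen down
    -- iteration 3/4 --
    FD 6.7: (92.8,0) -> (99.5,0) [heading=0, draw]
    PD: pen down
    -- iteration 4/4 --
    FD 6.7: (99.5,0) -> (106.2,0) [heading=0, draw]
    PD: pen down
  ]
  -- iteration 4/4 --
  FD 8.6: (106.2,0) -> (114.8,0) [heading=0, draw]
  PU: pen up
  REPEAT 4 [
    -- iteration 1/4 --
    FD 6.7: (114.8,0) -> (121.5,0) [heading=0, move]
    PD: pen down
    -- iteration 2/4 --
    FD 6.7: (121.5,0) -> (128.2,0) [heading=0, draw]
    PD: pen down
    -- iteration 3/4 --
    FD 6.7: (128.2,0) -> (134.9,0) [heading=0, draw]
    PD: pen down
    -- iteration 4/4 --
    FD 6.7: (134.9,0) -> (141.6,0) [heading=0, draw]
    PD: pen down
  ]
]
Final: pos=(141.6,0), heading=0, 16 segment(s) drawn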